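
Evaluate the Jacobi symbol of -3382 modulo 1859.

-1

(-3382|1859)
  = -(3382|1859)    [1859 ≡ 3 mod 4 ⇒ (-1|1859) = -1]
  = -(1523|1859)    [3382 ≡ 1523 mod 1859]
  = (1859|1523)    [QR: both ≡ 3 mod 4, sign flips]
  = (336|1523)    [1859 ≡ 336 mod 1523]
  = (21|1523)    [1523 ≡ 3 mod 8 ⇒ (2|1523)^4 = +1]
  = (1523|21)    [QR: 21 ≡ 1 mod 4, sign kept]
  = (11|21)    [1523 ≡ 11 mod 21]
  = (21|11)    [QR: 21 ≡ 1 mod 4, sign kept]
  = (10|11)    [21 ≡ 10 mod 11]
  = -(5|11)    [11 ≡ 3 mod 8 ⇒ (2|11) = -1]
  = -(11|5)    [QR: 5 ≡ 1 mod 4, sign kept]
  = -(1|5)    [11 ≡ 1 mod 5]
  = -1    [(1|5) = 1]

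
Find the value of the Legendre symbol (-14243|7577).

Reduce the numerator: -14243 ≡ 911 (mod 7577), so (-14243|7577) = (911|7577).
7577 ≡ 1 (mod 4), so quadratic reciprocity gives (911|7577) = (7577|911). Reduce: 7577 ≡ 289 (mod 911). Now have (289|911).
289 ≡ 1 (mod 4), so quadratic reciprocity gives (289|911) = (911|289). Reduce: 911 ≡ 44 (mod 289). Now have (44|289).
Factor out 2: 44 = 2^2·11. Since 289 ≡ 1 (mod 8), (2|289) = +1, and (2|289)^2 = +1. Now have (11|289).
289 ≡ 1 (mod 4), so quadratic reciprocity gives (11|289) = (289|11). Reduce: 289 ≡ 3 (mod 11). Now have (3|11).
Both 3 ≡ 3 and 11 ≡ 3 (mod 4), so reciprocity gives (3|11) = -(11|3). Reduce: 11 ≡ 2 (mod 3). Now have -(2|3).
Factor out 2: 2 = 2. Since 3 ≡ 3 (mod 8), (2|3) = -1. Now have (1|3).
(1|3) = 1. Collecting the sign factors: 1.

1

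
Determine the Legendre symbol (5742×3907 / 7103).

By multiplicativity, (5742·3907 / 7103) = (5742 / 7103)·(3907 / 7103).
First factor (5742 / 7103):
Factor out 2: 5742 = 2·2871. Since 7103 ≡ 7 (mod 8), (2 / 7103) = +1. Now have (2871 / 7103).
Both 2871 ≡ 3 and 7103 ≡ 3 (mod 4), so reciprocity gives (2871 / 7103) = -(7103 / 2871). Reduce: 7103 ≡ 1361 (mod 2871). Now have -(1361 / 2871).
1361 ≡ 1 (mod 4), so quadratic reciprocity gives (1361 / 2871) = (2871 / 1361). Reduce: 2871 ≡ 149 (mod 1361). Now have -(149 / 1361).
149 ≡ 1 (mod 4), so quadratic reciprocity gives (149 / 1361) = (1361 / 149). Reduce: 1361 ≡ 20 (mod 149). Now have -(20 / 149).
Factor out 2: 20 = 2^2·5. Since 149 ≡ 5 (mod 8), (2 / 149) = -1, and (2 / 149)^2 = +1. Now have -(5 / 149).
5 ≡ 1 (mod 4), so quadratic reciprocity gives (5 / 149) = (149 / 5). Reduce: 149 ≡ 4 (mod 5). Now have -(4 / 5).
Factor out 2: 4 = 2^2. Since 5 ≡ 5 (mod 8), (2 / 5) = -1, and (2 / 5)^2 = +1. Now have -(1 / 5).
(1 / 5) = 1. Collecting the sign factors: -1.
Second factor (3907 / 7103):
Both 3907 ≡ 3 and 7103 ≡ 3 (mod 4), so reciprocity gives (3907 / 7103) = -(7103 / 3907). Reduce: 7103 ≡ 3196 (mod 3907). Now have -(3196 / 3907).
Factor out 2: 3196 = 2^2·799. Since 3907 ≡ 3 (mod 8), (2 / 3907) = -1, and (2 / 3907)^2 = +1. Now have -(799 / 3907).
Both 799 ≡ 3 and 3907 ≡ 3 (mod 4), so reciprocity gives (799 / 3907) = -(3907 / 799). Reduce: 3907 ≡ 711 (mod 799). Now have (711 / 799).
Both 711 ≡ 3 and 799 ≡ 3 (mod 4), so reciprocity gives (711 / 799) = -(799 / 711). Reduce: 799 ≡ 88 (mod 711). Now have -(88 / 711).
Factor out 2: 88 = 2^3·11. Since 711 ≡ 7 (mod 8), (2 / 711) = +1, and (2 / 711)^3 = +1. Now have -(11 / 711).
Both 11 ≡ 3 and 711 ≡ 3 (mod 4), so reciprocity gives (11 / 711) = -(711 / 11). Reduce: 711 ≡ 7 (mod 11). Now have (7 / 11).
Both 7 ≡ 3 and 11 ≡ 3 (mod 4), so reciprocity gives (7 / 11) = -(11 / 7). Reduce: 11 ≡ 4 (mod 7). Now have -(4 / 7).
Factor out 2: 4 = 2^2. Since 7 ≡ 7 (mod 8), (2 / 7) = +1, and (2 / 7)^2 = +1. Now have -(1 / 7).
(1 / 7) = 1. Collecting the sign factors: -1.
Product: (-1)·(-1) = 1.

1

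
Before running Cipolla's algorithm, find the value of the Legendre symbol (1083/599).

(1083/599)
  = (484/599)    [1083 ≡ 484 mod 599]
  = (121/599)    [599 ≡ 7 mod 8 ⇒ (2/599)^2 = +1]
  = (599/121)    [QR: 121 ≡ 1 mod 4, sign kept]
  = (115/121)    [599 ≡ 115 mod 121]
  = (121/115)    [QR: 121 ≡ 1 mod 4, sign kept]
  = (6/115)    [121 ≡ 6 mod 115]
  = -(3/115)    [115 ≡ 3 mod 8 ⇒ (2/115) = -1]
  = (115/3)    [QR: both ≡ 3 mod 4, sign flips]
  = (1/3)    [115 ≡ 1 mod 3]
  = 1    [(1/3) = 1]

1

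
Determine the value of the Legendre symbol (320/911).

1

(320/911)
  = (5/911)    [911 ≡ 7 mod 8 ⇒ (2/911)^6 = +1]
  = (911/5)    [QR: 5 ≡ 1 mod 4, sign kept]
  = (1/5)    [911 ≡ 1 mod 5]
  = 1    [(1/5) = 1]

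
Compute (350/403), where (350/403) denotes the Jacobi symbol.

Factor out 2: 350 = 2·175. Since 403 ≡ 3 (mod 8), (2/403) = -1. Now have -(175/403).
Both 175 ≡ 3 and 403 ≡ 3 (mod 4), so reciprocity gives (175/403) = -(403/175). Reduce: 403 ≡ 53 (mod 175). Now have (53/175).
53 ≡ 1 (mod 4), so quadratic reciprocity gives (53/175) = (175/53). Reduce: 175 ≡ 16 (mod 53). Now have (16/53).
Factor out 2: 16 = 2^4. Since 53 ≡ 5 (mod 8), (2/53) = -1, and (2/53)^4 = +1. Now have (1/53).
(1/53) = 1. Collecting the sign factors: 1.

1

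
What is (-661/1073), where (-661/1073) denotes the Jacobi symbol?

-1

(-661/1073)
  = (661/1073)    [1073 ≡ 1 mod 4 ⇒ (-1/1073) = +1]
  = (1073/661)    [QR: 661 ≡ 1 mod 4, sign kept]
  = (412/661)    [1073 ≡ 412 mod 661]
  = (103/661)    [661 ≡ 5 mod 8 ⇒ (2/661)^2 = +1]
  = (661/103)    [QR: 661 ≡ 1 mod 4, sign kept]
  = (43/103)    [661 ≡ 43 mod 103]
  = -(103/43)    [QR: both ≡ 3 mod 4, sign flips]
  = -(17/43)    [103 ≡ 17 mod 43]
  = -(43/17)    [QR: 17 ≡ 1 mod 4, sign kept]
  = -(9/17)    [43 ≡ 9 mod 17]
  = -(17/9)    [QR: 9 ≡ 1 mod 4, sign kept]
  = -(8/9)    [17 ≡ 8 mod 9]
  = -(1/9)    [9 ≡ 1 mod 8 ⇒ (2/9)^3 = +1]
  = -1    [(1/9) = 1]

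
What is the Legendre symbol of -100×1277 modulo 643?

By multiplicativity, (-100·1277/643) = (-100/643)·(1277/643).
First factor (-100/643):
(-100/643)
  = -(100/643)    [643 ≡ 3 mod 4 ⇒ (-1/643) = -1]
  = -(25/643)    [643 ≡ 3 mod 8 ⇒ (2/643)^2 = +1]
  = -(643/25)    [QR: 25 ≡ 1 mod 4, sign kept]
  = -(18/25)    [643 ≡ 18 mod 25]
  = -(9/25)    [25 ≡ 1 mod 8 ⇒ (2/25) = +1]
  = -(25/9)    [QR: 9 ≡ 1 mod 4, sign kept]
  = -(7/9)    [25 ≡ 7 mod 9]
  = -(9/7)    [QR: 9 ≡ 1 mod 4, sign kept]
  = -(2/7)    [9 ≡ 2 mod 7]
  = -(1/7)    [7 ≡ 7 mod 8 ⇒ (2/7) = +1]
  = -1    [(1/7) = 1]
Second factor (1277/643):
(1277/643)
  = (634/643)    [1277 ≡ 634 mod 643]
  = -(317/643)    [643 ≡ 3 mod 8 ⇒ (2/643) = -1]
  = -(643/317)    [QR: 317 ≡ 1 mod 4, sign kept]
  = -(9/317)    [643 ≡ 9 mod 317]
  = -(317/9)    [QR: 9 ≡ 1 mod 4, sign kept]
  = -(2/9)    [317 ≡ 2 mod 9]
  = -(1/9)    [9 ≡ 1 mod 8 ⇒ (2/9) = +1]
  = -1    [(1/9) = 1]
Product: (-1)·(-1) = 1.

1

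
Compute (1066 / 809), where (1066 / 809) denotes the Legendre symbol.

-1

(1066 / 809)
  = (257 / 809)    [1066 ≡ 257 mod 809]
  = (809 / 257)    [QR: 257 ≡ 1 mod 4, sign kept]
  = (38 / 257)    [809 ≡ 38 mod 257]
  = (19 / 257)    [257 ≡ 1 mod 8 ⇒ (2 / 257) = +1]
  = (257 / 19)    [QR: 257 ≡ 1 mod 4, sign kept]
  = (10 / 19)    [257 ≡ 10 mod 19]
  = -(5 / 19)    [19 ≡ 3 mod 8 ⇒ (2 / 19) = -1]
  = -(19 / 5)    [QR: 5 ≡ 1 mod 4, sign kept]
  = -(4 / 5)    [19 ≡ 4 mod 5]
  = -(1 / 5)    [5 ≡ 5 mod 8 ⇒ (2 / 5)^2 = +1]
  = -1    [(1 / 5) = 1]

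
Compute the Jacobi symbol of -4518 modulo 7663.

Reduce the numerator: -4518 ≡ 3145 (mod 7663), so (-4518/7663) = (3145/7663).
3145 ≡ 1 (mod 4), so quadratic reciprocity gives (3145/7663) = (7663/3145). Reduce: 7663 ≡ 1373 (mod 3145). Now have (1373/3145).
1373 ≡ 1 (mod 4), so quadratic reciprocity gives (1373/3145) = (3145/1373). Reduce: 3145 ≡ 399 (mod 1373). Now have (399/1373).
1373 ≡ 1 (mod 4), so quadratic reciprocity gives (399/1373) = (1373/399). Reduce: 1373 ≡ 176 (mod 399). Now have (176/399).
Factor out 2: 176 = 2^4·11. Since 399 ≡ 7 (mod 8), (2/399) = +1, and (2/399)^4 = +1. Now have (11/399).
Both 11 ≡ 3 and 399 ≡ 3 (mod 4), so reciprocity gives (11/399) = -(399/11). Reduce: 399 ≡ 3 (mod 11). Now have -(3/11).
Both 3 ≡ 3 and 11 ≡ 3 (mod 4), so reciprocity gives (3/11) = -(11/3). Reduce: 11 ≡ 2 (mod 3). Now have (2/3).
Factor out 2: 2 = 2. Since 3 ≡ 3 (mod 8), (2/3) = -1. Now have -(1/3).
(1/3) = 1. Collecting the sign factors: -1.

-1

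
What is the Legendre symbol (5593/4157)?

(5593/4157)
  = (1436/4157)    [5593 ≡ 1436 mod 4157]
  = (359/4157)    [4157 ≡ 5 mod 8 ⇒ (2/4157)^2 = +1]
  = (4157/359)    [QR: 4157 ≡ 1 mod 4, sign kept]
  = (208/359)    [4157 ≡ 208 mod 359]
  = (13/359)    [359 ≡ 7 mod 8 ⇒ (2/359)^4 = +1]
  = (359/13)    [QR: 13 ≡ 1 mod 4, sign kept]
  = (8/13)    [359 ≡ 8 mod 13]
  = -(1/13)    [13 ≡ 5 mod 8 ⇒ (2/13)^3 = -1]
  = -1    [(1/13) = 1]

-1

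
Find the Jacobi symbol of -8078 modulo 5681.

Pull out -1: (-8078|5681) = (-1|5681)·(8078|5681). Since 5681 ≡ 1 (mod 4), (-1|5681) = +1. Now have (8078|5681).
Reduce the numerator: 8078 ≡ 2397 (mod 5681), so (8078|5681) = (2397|5681).
2397 ≡ 1 (mod 4), so quadratic reciprocity gives (2397|5681) = (5681|2397). Reduce: 5681 ≡ 887 (mod 2397). Now have (887|2397).
2397 ≡ 1 (mod 4), so quadratic reciprocity gives (887|2397) = (2397|887). Reduce: 2397 ≡ 623 (mod 887). Now have (623|887).
Both 623 ≡ 3 and 887 ≡ 3 (mod 4), so reciprocity gives (623|887) = -(887|623). Reduce: 887 ≡ 264 (mod 623). Now have -(264|623).
Factor out 2: 264 = 2^3·33. Since 623 ≡ 7 (mod 8), (2|623) = +1, and (2|623)^3 = +1. Now have -(33|623).
33 ≡ 1 (mod 4), so quadratic reciprocity gives (33|623) = (623|33). Reduce: 623 ≡ 29 (mod 33). Now have -(29|33).
29 ≡ 1 (mod 4), so quadratic reciprocity gives (29|33) = (33|29). Reduce: 33 ≡ 4 (mod 29). Now have -(4|29).
Factor out 2: 4 = 2^2. Since 29 ≡ 5 (mod 8), (2|29) = -1, and (2|29)^2 = +1. Now have -(1|29).
(1|29) = 1. Collecting the sign factors: -1.

-1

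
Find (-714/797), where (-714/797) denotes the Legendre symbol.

-1

(-714/797)
  = (83/797)    [-714 ≡ 83 mod 797]
  = (797/83)    [QR: 797 ≡ 1 mod 4, sign kept]
  = (50/83)    [797 ≡ 50 mod 83]
  = -(25/83)    [83 ≡ 3 mod 8 ⇒ (2/83) = -1]
  = -(83/25)    [QR: 25 ≡ 1 mod 4, sign kept]
  = -(8/25)    [83 ≡ 8 mod 25]
  = -(1/25)    [25 ≡ 1 mod 8 ⇒ (2/25)^3 = +1]
  = -1    [(1/25) = 1]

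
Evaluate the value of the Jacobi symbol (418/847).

0

(418/847)
  = (209/847)    [847 ≡ 7 mod 8 ⇒ (2/847) = +1]
  = (847/209)    [QR: 209 ≡ 1 mod 4, sign kept]
  = (11/209)    [847 ≡ 11 mod 209]
  = (209/11)    [QR: 209 ≡ 1 mod 4, sign kept]
  = (0/11)    [209 ≡ 0 mod 11]
  = 0    [numerator 0, gcd > 1]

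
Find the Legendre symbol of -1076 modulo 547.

Pull out -1: (-1076/547) = (-1/547)·(1076/547). Since 547 ≡ 3 (mod 4), (-1/547) = -1. Now have -(1076/547).
Reduce the numerator: 1076 ≡ 529 (mod 547), so (1076/547) = (529/547).
529 ≡ 1 (mod 4), so quadratic reciprocity gives (529/547) = (547/529). Reduce: 547 ≡ 18 (mod 529). Now have -(18/529).
Factor out 2: 18 = 2·9. Since 529 ≡ 1 (mod 8), (2/529) = +1. Now have -(9/529).
9 ≡ 1 (mod 4), so quadratic reciprocity gives (9/529) = (529/9). Reduce: 529 ≡ 7 (mod 9). Now have -(7/9).
9 ≡ 1 (mod 4), so quadratic reciprocity gives (7/9) = (9/7). Reduce: 9 ≡ 2 (mod 7). Now have -(2/7).
Factor out 2: 2 = 2. Since 7 ≡ 7 (mod 8), (2/7) = +1. Now have -(1/7).
(1/7) = 1. Collecting the sign factors: -1.

-1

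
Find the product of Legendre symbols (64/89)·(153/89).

By multiplicativity, (64·153/89) = (64/89)·(153/89).
First factor (64/89):
(64/89)
  = (1/89)    [89 ≡ 1 mod 8 ⇒ (2/89)^6 = +1]
  = 1    [(1/89) = 1]
Second factor (153/89):
(153/89)
  = (64/89)    [153 ≡ 64 mod 89]
  = (1/89)    [89 ≡ 1 mod 8 ⇒ (2/89)^6 = +1]
  = 1    [(1/89) = 1]
Product: (1)·(1) = 1.

1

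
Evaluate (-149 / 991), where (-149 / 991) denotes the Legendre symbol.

Pull out -1: (-149 / 991) = (-1 / 991)·(149 / 991). Since 991 ≡ 3 (mod 4), (-1 / 991) = -1. Now have -(149 / 991).
149 ≡ 1 (mod 4), so quadratic reciprocity gives (149 / 991) = (991 / 149). Reduce: 991 ≡ 97 (mod 149). Now have -(97 / 149).
97 ≡ 1 (mod 4), so quadratic reciprocity gives (97 / 149) = (149 / 97). Reduce: 149 ≡ 52 (mod 97). Now have -(52 / 97).
Factor out 2: 52 = 2^2·13. Since 97 ≡ 1 (mod 8), (2 / 97) = +1, and (2 / 97)^2 = +1. Now have -(13 / 97).
13 ≡ 1 (mod 4), so quadratic reciprocity gives (13 / 97) = (97 / 13). Reduce: 97 ≡ 6 (mod 13). Now have -(6 / 13).
Factor out 2: 6 = 2·3. Since 13 ≡ 5 (mod 8), (2 / 13) = -1. Now have (3 / 13).
13 ≡ 1 (mod 4), so quadratic reciprocity gives (3 / 13) = (13 / 3). Reduce: 13 ≡ 1 (mod 3). Now have (1 / 3).
(1 / 3) = 1. Collecting the sign factors: 1.

1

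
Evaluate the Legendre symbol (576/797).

1

(576/797)
  = (9/797)    [797 ≡ 5 mod 8 ⇒ (2/797)^6 = +1]
  = (797/9)    [QR: 9 ≡ 1 mod 4, sign kept]
  = (5/9)    [797 ≡ 5 mod 9]
  = (9/5)    [QR: 5 ≡ 1 mod 4, sign kept]
  = (4/5)    [9 ≡ 4 mod 5]
  = (1/5)    [5 ≡ 5 mod 8 ⇒ (2/5)^2 = +1]
  = 1    [(1/5) = 1]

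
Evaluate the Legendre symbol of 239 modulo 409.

1

409 ≡ 1 (mod 4), so quadratic reciprocity gives (239/409) = (409/239). Reduce: 409 ≡ 170 (mod 239). Now have (170/239).
Factor out 2: 170 = 2·85. Since 239 ≡ 7 (mod 8), (2/239) = +1. Now have (85/239).
85 ≡ 1 (mod 4), so quadratic reciprocity gives (85/239) = (239/85). Reduce: 239 ≡ 69 (mod 85). Now have (69/85).
69 ≡ 1 (mod 4), so quadratic reciprocity gives (69/85) = (85/69). Reduce: 85 ≡ 16 (mod 69). Now have (16/69).
Factor out 2: 16 = 2^4. Since 69 ≡ 5 (mod 8), (2/69) = -1, and (2/69)^4 = +1. Now have (1/69).
(1/69) = 1. Collecting the sign factors: 1.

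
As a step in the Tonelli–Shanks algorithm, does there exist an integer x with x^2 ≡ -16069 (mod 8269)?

(-16069|8269)
  = (16069|8269)    [8269 ≡ 1 mod 4 ⇒ (-1|8269) = +1]
  = (7800|8269)    [16069 ≡ 7800 mod 8269]
  = -(975|8269)    [8269 ≡ 5 mod 8 ⇒ (2|8269)^3 = -1]
  = -(8269|975)    [QR: 8269 ≡ 1 mod 4, sign kept]
  = -(469|975)    [8269 ≡ 469 mod 975]
  = -(975|469)    [QR: 469 ≡ 1 mod 4, sign kept]
  = -(37|469)    [975 ≡ 37 mod 469]
  = -(469|37)    [QR: 37 ≡ 1 mod 4, sign kept]
  = -(25|37)    [469 ≡ 25 mod 37]
  = -(37|25)    [QR: 25 ≡ 1 mod 4, sign kept]
  = -(12|25)    [37 ≡ 12 mod 25]
  = -(3|25)    [25 ≡ 1 mod 8 ⇒ (2|25)^2 = +1]
  = -(25|3)    [QR: 25 ≡ 1 mod 4, sign kept]
  = -(1|3)    [25 ≡ 1 mod 3]
  = -1    [(1|3) = 1]
(-16069|8269) = -1, and 8269 is prime, so -16069 is not a quadratic residue mod 8269.

no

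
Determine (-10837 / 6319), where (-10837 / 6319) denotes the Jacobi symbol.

(-10837 / 6319)
  = -(10837 / 6319)    [6319 ≡ 3 mod 4 ⇒ (-1 / 6319) = -1]
  = -(4518 / 6319)    [10837 ≡ 4518 mod 6319]
  = -(2259 / 6319)    [6319 ≡ 7 mod 8 ⇒ (2 / 6319) = +1]
  = (6319 / 2259)    [QR: both ≡ 3 mod 4, sign flips]
  = (1801 / 2259)    [6319 ≡ 1801 mod 2259]
  = (2259 / 1801)    [QR: 1801 ≡ 1 mod 4, sign kept]
  = (458 / 1801)    [2259 ≡ 458 mod 1801]
  = (229 / 1801)    [1801 ≡ 1 mod 8 ⇒ (2 / 1801) = +1]
  = (1801 / 229)    [QR: 229 ≡ 1 mod 4, sign kept]
  = (198 / 229)    [1801 ≡ 198 mod 229]
  = -(99 / 229)    [229 ≡ 5 mod 8 ⇒ (2 / 229) = -1]
  = -(229 / 99)    [QR: 229 ≡ 1 mod 4, sign kept]
  = -(31 / 99)    [229 ≡ 31 mod 99]
  = (99 / 31)    [QR: both ≡ 3 mod 4, sign flips]
  = (6 / 31)    [99 ≡ 6 mod 31]
  = (3 / 31)    [31 ≡ 7 mod 8 ⇒ (2 / 31) = +1]
  = -(31 / 3)    [QR: both ≡ 3 mod 4, sign flips]
  = -(1 / 3)    [31 ≡ 1 mod 3]
  = -1    [(1 / 3) = 1]

-1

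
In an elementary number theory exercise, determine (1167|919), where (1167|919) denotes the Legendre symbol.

-1

(1167|919)
  = (248|919)    [1167 ≡ 248 mod 919]
  = (31|919)    [919 ≡ 7 mod 8 ⇒ (2|919)^3 = +1]
  = -(919|31)    [QR: both ≡ 3 mod 4, sign flips]
  = -(20|31)    [919 ≡ 20 mod 31]
  = -(5|31)    [31 ≡ 7 mod 8 ⇒ (2|31)^2 = +1]
  = -(31|5)    [QR: 5 ≡ 1 mod 4, sign kept]
  = -(1|5)    [31 ≡ 1 mod 5]
  = -1    [(1|5) = 1]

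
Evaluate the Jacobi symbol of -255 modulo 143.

-1

Pull out -1: (-255/143) = (-1/143)·(255/143). Since 143 ≡ 3 (mod 4), (-1/143) = -1. Now have -(255/143).
Reduce the numerator: 255 ≡ 112 (mod 143), so (255/143) = (112/143).
Factor out 2: 112 = 2^4·7. Since 143 ≡ 7 (mod 8), (2/143) = +1, and (2/143)^4 = +1. Now have -(7/143).
Both 7 ≡ 3 and 143 ≡ 3 (mod 4), so reciprocity gives (7/143) = -(143/7). Reduce: 143 ≡ 3 (mod 7). Now have (3/7).
Both 3 ≡ 3 and 7 ≡ 3 (mod 4), so reciprocity gives (3/7) = -(7/3). Reduce: 7 ≡ 1 (mod 3). Now have -(1/3).
(1/3) = 1. Collecting the sign factors: -1.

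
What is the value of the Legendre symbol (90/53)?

1

(90/53)
  = (37/53)    [90 ≡ 37 mod 53]
  = (53/37)    [QR: 37 ≡ 1 mod 4, sign kept]
  = (16/37)    [53 ≡ 16 mod 37]
  = (1/37)    [37 ≡ 5 mod 8 ⇒ (2/37)^4 = +1]
  = 1    [(1/37) = 1]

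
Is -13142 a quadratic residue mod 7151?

Pull out -1: (-13142/7151) = (-1/7151)·(13142/7151). Since 7151 ≡ 3 (mod 4), (-1/7151) = -1. Now have -(13142/7151).
Reduce the numerator: 13142 ≡ 5991 (mod 7151), so (13142/7151) = (5991/7151).
Both 5991 ≡ 3 and 7151 ≡ 3 (mod 4), so reciprocity gives (5991/7151) = -(7151/5991). Reduce: 7151 ≡ 1160 (mod 5991). Now have (1160/5991).
Factor out 2: 1160 = 2^3·145. Since 5991 ≡ 7 (mod 8), (2/5991) = +1, and (2/5991)^3 = +1. Now have (145/5991).
145 ≡ 1 (mod 4), so quadratic reciprocity gives (145/5991) = (5991/145). Reduce: 5991 ≡ 46 (mod 145). Now have (46/145).
Factor out 2: 46 = 2·23. Since 145 ≡ 1 (mod 8), (2/145) = +1. Now have (23/145).
145 ≡ 1 (mod 4), so quadratic reciprocity gives (23/145) = (145/23). Reduce: 145 ≡ 7 (mod 23). Now have (7/23).
Both 7 ≡ 3 and 23 ≡ 3 (mod 4), so reciprocity gives (7/23) = -(23/7). Reduce: 23 ≡ 2 (mod 7). Now have -(2/7).
Factor out 2: 2 = 2. Since 7 ≡ 7 (mod 8), (2/7) = +1. Now have -(1/7).
(1/7) = 1. Collecting the sign factors: -1.
(-13142/7151) = -1, and 7151 is prime, so -13142 is not a quadratic residue mod 7151.

no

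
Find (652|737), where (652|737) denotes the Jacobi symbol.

1

(652|737)
  = (163|737)    [737 ≡ 1 mod 8 ⇒ (2|737)^2 = +1]
  = (737|163)    [QR: 737 ≡ 1 mod 4, sign kept]
  = (85|163)    [737 ≡ 85 mod 163]
  = (163|85)    [QR: 85 ≡ 1 mod 4, sign kept]
  = (78|85)    [163 ≡ 78 mod 85]
  = -(39|85)    [85 ≡ 5 mod 8 ⇒ (2|85) = -1]
  = -(85|39)    [QR: 85 ≡ 1 mod 4, sign kept]
  = -(7|39)    [85 ≡ 7 mod 39]
  = (39|7)    [QR: both ≡ 3 mod 4, sign flips]
  = (4|7)    [39 ≡ 4 mod 7]
  = (1|7)    [7 ≡ 7 mod 8 ⇒ (2|7)^2 = +1]
  = 1    [(1|7) = 1]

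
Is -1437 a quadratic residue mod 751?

(-1437/751)
  = (65/751)    [-1437 ≡ 65 mod 751]
  = (751/65)    [QR: 65 ≡ 1 mod 4, sign kept]
  = (36/65)    [751 ≡ 36 mod 65]
  = (9/65)    [65 ≡ 1 mod 8 ⇒ (2/65)^2 = +1]
  = (65/9)    [QR: 9 ≡ 1 mod 4, sign kept]
  = (2/9)    [65 ≡ 2 mod 9]
  = (1/9)    [9 ≡ 1 mod 8 ⇒ (2/9) = +1]
  = 1    [(1/9) = 1]
(-1437/751) = 1, and 751 is prime, so -1437 is a quadratic residue mod 751.

yes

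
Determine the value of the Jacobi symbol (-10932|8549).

1

Reduce the numerator: -10932 ≡ 6166 (mod 8549), so (-10932|8549) = (6166|8549).
Factor out 2: 6166 = 2·3083. Since 8549 ≡ 5 (mod 8), (2|8549) = -1. Now have -(3083|8549).
8549 ≡ 1 (mod 4), so quadratic reciprocity gives (3083|8549) = (8549|3083). Reduce: 8549 ≡ 2383 (mod 3083). Now have -(2383|3083).
Both 2383 ≡ 3 and 3083 ≡ 3 (mod 4), so reciprocity gives (2383|3083) = -(3083|2383). Reduce: 3083 ≡ 700 (mod 2383). Now have (700|2383).
Factor out 2: 700 = 2^2·175. Since 2383 ≡ 7 (mod 8), (2|2383) = +1, and (2|2383)^2 = +1. Now have (175|2383).
Both 175 ≡ 3 and 2383 ≡ 3 (mod 4), so reciprocity gives (175|2383) = -(2383|175). Reduce: 2383 ≡ 108 (mod 175). Now have -(108|175).
Factor out 2: 108 = 2^2·27. Since 175 ≡ 7 (mod 8), (2|175) = +1, and (2|175)^2 = +1. Now have -(27|175).
Both 27 ≡ 3 and 175 ≡ 3 (mod 4), so reciprocity gives (27|175) = -(175|27). Reduce: 175 ≡ 13 (mod 27). Now have (13|27).
13 ≡ 1 (mod 4), so quadratic reciprocity gives (13|27) = (27|13). Reduce: 27 ≡ 1 (mod 13). Now have (1|13).
(1|13) = 1. Collecting the sign factors: 1.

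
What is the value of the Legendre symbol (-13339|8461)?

1

(-13339|8461)
  = (3583|8461)    [-13339 ≡ 3583 mod 8461]
  = (8461|3583)    [QR: 8461 ≡ 1 mod 4, sign kept]
  = (1295|3583)    [8461 ≡ 1295 mod 3583]
  = -(3583|1295)    [QR: both ≡ 3 mod 4, sign flips]
  = -(993|1295)    [3583 ≡ 993 mod 1295]
  = -(1295|993)    [QR: 993 ≡ 1 mod 4, sign kept]
  = -(302|993)    [1295 ≡ 302 mod 993]
  = -(151|993)    [993 ≡ 1 mod 8 ⇒ (2|993) = +1]
  = -(993|151)    [QR: 993 ≡ 1 mod 4, sign kept]
  = -(87|151)    [993 ≡ 87 mod 151]
  = (151|87)    [QR: both ≡ 3 mod 4, sign flips]
  = (64|87)    [151 ≡ 64 mod 87]
  = (1|87)    [87 ≡ 7 mod 8 ⇒ (2|87)^6 = +1]
  = 1    [(1|87) = 1]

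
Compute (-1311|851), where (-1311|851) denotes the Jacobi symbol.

Pull out -1: (-1311|851) = (-1|851)·(1311|851). Since 851 ≡ 3 (mod 4), (-1|851) = -1. Now have -(1311|851).
Reduce the numerator: 1311 ≡ 460 (mod 851), so (1311|851) = (460|851).
Factor out 2: 460 = 2^2·115. Since 851 ≡ 3 (mod 8), (2|851) = -1, and (2|851)^2 = +1. Now have -(115|851).
Both 115 ≡ 3 and 851 ≡ 3 (mod 4), so reciprocity gives (115|851) = -(851|115). Reduce: 851 ≡ 46 (mod 115). Now have (46|115).
Factor out 2: 46 = 2·23. Since 115 ≡ 3 (mod 8), (2|115) = -1. Now have -(23|115).
Both 23 ≡ 3 and 115 ≡ 3 (mod 4), so reciprocity gives (23|115) = -(115|23). Reduce: 115 ≡ 0 (mod 23). Now have (0|23).
The numerator is now 0 with denominator 23 > 1: the symbol is 0.

0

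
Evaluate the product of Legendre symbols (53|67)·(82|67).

-1

By multiplicativity, (53·82|67) = (53|67)·(82|67).
First factor (53|67):
53 ≡ 1 (mod 4), so quadratic reciprocity gives (53|67) = (67|53). Reduce: 67 ≡ 14 (mod 53). Now have (14|53).
Factor out 2: 14 = 2·7. Since 53 ≡ 5 (mod 8), (2|53) = -1. Now have -(7|53).
53 ≡ 1 (mod 4), so quadratic reciprocity gives (7|53) = (53|7). Reduce: 53 ≡ 4 (mod 7). Now have -(4|7).
Factor out 2: 4 = 2^2. Since 7 ≡ 7 (mod 8), (2|7) = +1, and (2|7)^2 = +1. Now have -(1|7).
(1|7) = 1. Collecting the sign factors: -1.
Second factor (82|67):
Reduce the numerator: 82 ≡ 15 (mod 67), so (82|67) = (15|67).
Both 15 ≡ 3 and 67 ≡ 3 (mod 4), so reciprocity gives (15|67) = -(67|15). Reduce: 67 ≡ 7 (mod 15). Now have -(7|15).
Both 7 ≡ 3 and 15 ≡ 3 (mod 4), so reciprocity gives (7|15) = -(15|7). Reduce: 15 ≡ 1 (mod 7). Now have (1|7).
(1|7) = 1. Collecting the sign factors: 1.
Product: (-1)·(1) = -1.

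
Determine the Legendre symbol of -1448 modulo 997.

1

(-1448|997)
  = (546|997)    [-1448 ≡ 546 mod 997]
  = -(273|997)    [997 ≡ 5 mod 8 ⇒ (2|997) = -1]
  = -(997|273)    [QR: 273 ≡ 1 mod 4, sign kept]
  = -(178|273)    [997 ≡ 178 mod 273]
  = -(89|273)    [273 ≡ 1 mod 8 ⇒ (2|273) = +1]
  = -(273|89)    [QR: 89 ≡ 1 mod 4, sign kept]
  = -(6|89)    [273 ≡ 6 mod 89]
  = -(3|89)    [89 ≡ 1 mod 8 ⇒ (2|89) = +1]
  = -(89|3)    [QR: 89 ≡ 1 mod 4, sign kept]
  = -(2|3)    [89 ≡ 2 mod 3]
  = (1|3)    [3 ≡ 3 mod 8 ⇒ (2|3) = -1]
  = 1    [(1|3) = 1]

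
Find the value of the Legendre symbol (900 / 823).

1

Reduce the numerator: 900 ≡ 77 (mod 823), so (900 / 823) = (77 / 823).
77 ≡ 1 (mod 4), so quadratic reciprocity gives (77 / 823) = (823 / 77). Reduce: 823 ≡ 53 (mod 77). Now have (53 / 77).
53 ≡ 1 (mod 4), so quadratic reciprocity gives (53 / 77) = (77 / 53). Reduce: 77 ≡ 24 (mod 53). Now have (24 / 53).
Factor out 2: 24 = 2^3·3. Since 53 ≡ 5 (mod 8), (2 / 53) = -1, and (2 / 53)^3 = -1. Now have -(3 / 53).
53 ≡ 1 (mod 4), so quadratic reciprocity gives (3 / 53) = (53 / 3). Reduce: 53 ≡ 2 (mod 3). Now have -(2 / 3).
Factor out 2: 2 = 2. Since 3 ≡ 3 (mod 8), (2 / 3) = -1. Now have (1 / 3).
(1 / 3) = 1. Collecting the sign factors: 1.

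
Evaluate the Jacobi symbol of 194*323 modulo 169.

By multiplicativity, (194·323|169) = (194|169)·(323|169).
First factor (194|169):
(194|169)
  = (25|169)    [194 ≡ 25 mod 169]
  = (169|25)    [QR: 25 ≡ 1 mod 4, sign kept]
  = (19|25)    [169 ≡ 19 mod 25]
  = (25|19)    [QR: 25 ≡ 1 mod 4, sign kept]
  = (6|19)    [25 ≡ 6 mod 19]
  = -(3|19)    [19 ≡ 3 mod 8 ⇒ (2|19) = -1]
  = (19|3)    [QR: both ≡ 3 mod 4, sign flips]
  = (1|3)    [19 ≡ 1 mod 3]
  = 1    [(1|3) = 1]
Second factor (323|169):
(323|169)
  = (154|169)    [323 ≡ 154 mod 169]
  = (77|169)    [169 ≡ 1 mod 8 ⇒ (2|169) = +1]
  = (169|77)    [QR: 77 ≡ 1 mod 4, sign kept]
  = (15|77)    [169 ≡ 15 mod 77]
  = (77|15)    [QR: 77 ≡ 1 mod 4, sign kept]
  = (2|15)    [77 ≡ 2 mod 15]
  = (1|15)    [15 ≡ 7 mod 8 ⇒ (2|15) = +1]
  = 1    [(1|15) = 1]
Product: (1)·(1) = 1.

1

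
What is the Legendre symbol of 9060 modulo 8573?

Reduce the numerator: 9060 ≡ 487 (mod 8573), so (9060/8573) = (487/8573).
8573 ≡ 1 (mod 4), so quadratic reciprocity gives (487/8573) = (8573/487). Reduce: 8573 ≡ 294 (mod 487). Now have (294/487).
Factor out 2: 294 = 2·147. Since 487 ≡ 7 (mod 8), (2/487) = +1. Now have (147/487).
Both 147 ≡ 3 and 487 ≡ 3 (mod 4), so reciprocity gives (147/487) = -(487/147). Reduce: 487 ≡ 46 (mod 147). Now have -(46/147).
Factor out 2: 46 = 2·23. Since 147 ≡ 3 (mod 8), (2/147) = -1. Now have (23/147).
Both 23 ≡ 3 and 147 ≡ 3 (mod 4), so reciprocity gives (23/147) = -(147/23). Reduce: 147 ≡ 9 (mod 23). Now have -(9/23).
9 ≡ 1 (mod 4), so quadratic reciprocity gives (9/23) = (23/9). Reduce: 23 ≡ 5 (mod 9). Now have -(5/9).
5 ≡ 1 (mod 4), so quadratic reciprocity gives (5/9) = (9/5). Reduce: 9 ≡ 4 (mod 5). Now have -(4/5).
Factor out 2: 4 = 2^2. Since 5 ≡ 5 (mod 8), (2/5) = -1, and (2/5)^2 = +1. Now have -(1/5).
(1/5) = 1. Collecting the sign factors: -1.

-1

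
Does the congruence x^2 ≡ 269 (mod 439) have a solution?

yes

269 ≡ 1 (mod 4), so quadratic reciprocity gives (269/439) = (439/269). Reduce: 439 ≡ 170 (mod 269). Now have (170/269).
Factor out 2: 170 = 2·85. Since 269 ≡ 5 (mod 8), (2/269) = -1. Now have -(85/269).
85 ≡ 1 (mod 4), so quadratic reciprocity gives (85/269) = (269/85). Reduce: 269 ≡ 14 (mod 85). Now have -(14/85).
Factor out 2: 14 = 2·7. Since 85 ≡ 5 (mod 8), (2/85) = -1. Now have (7/85).
85 ≡ 1 (mod 4), so quadratic reciprocity gives (7/85) = (85/7). Reduce: 85 ≡ 1 (mod 7). Now have (1/7).
(1/7) = 1. Collecting the sign factors: 1.
The Legendre symbol is 1, so x^2 ≡ 269 (mod 439) has solution.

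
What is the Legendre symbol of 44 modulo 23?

(44|23)
  = (21|23)    [44 ≡ 21 mod 23]
  = (23|21)    [QR: 21 ≡ 1 mod 4, sign kept]
  = (2|21)    [23 ≡ 2 mod 21]
  = -(1|21)    [21 ≡ 5 mod 8 ⇒ (2|21) = -1]
  = -1    [(1|21) = 1]

-1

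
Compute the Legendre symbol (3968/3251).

(3968/3251)
  = (717/3251)    [3968 ≡ 717 mod 3251]
  = (3251/717)    [QR: 717 ≡ 1 mod 4, sign kept]
  = (383/717)    [3251 ≡ 383 mod 717]
  = (717/383)    [QR: 717 ≡ 1 mod 4, sign kept]
  = (334/383)    [717 ≡ 334 mod 383]
  = (167/383)    [383 ≡ 7 mod 8 ⇒ (2/383) = +1]
  = -(383/167)    [QR: both ≡ 3 mod 4, sign flips]
  = -(49/167)    [383 ≡ 49 mod 167]
  = -(167/49)    [QR: 49 ≡ 1 mod 4, sign kept]
  = -(20/49)    [167 ≡ 20 mod 49]
  = -(5/49)    [49 ≡ 1 mod 8 ⇒ (2/49)^2 = +1]
  = -(49/5)    [QR: 5 ≡ 1 mod 4, sign kept]
  = -(4/5)    [49 ≡ 4 mod 5]
  = -(1/5)    [5 ≡ 5 mod 8 ⇒ (2/5)^2 = +1]
  = -1    [(1/5) = 1]

-1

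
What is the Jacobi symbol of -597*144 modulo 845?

By multiplicativity, (-597·144/845) = (-597/845)·(144/845).
First factor (-597/845):
(-597/845)
  = (248/845)    [-597 ≡ 248 mod 845]
  = -(31/845)    [845 ≡ 5 mod 8 ⇒ (2/845)^3 = -1]
  = -(845/31)    [QR: 845 ≡ 1 mod 4, sign kept]
  = -(8/31)    [845 ≡ 8 mod 31]
  = -(1/31)    [31 ≡ 7 mod 8 ⇒ (2/31)^3 = +1]
  = -1    [(1/31) = 1]
Second factor (144/845):
(144/845)
  = (9/845)    [845 ≡ 5 mod 8 ⇒ (2/845)^4 = +1]
  = (845/9)    [QR: 9 ≡ 1 mod 4, sign kept]
  = (8/9)    [845 ≡ 8 mod 9]
  = (1/9)    [9 ≡ 1 mod 8 ⇒ (2/9)^3 = +1]
  = 1    [(1/9) = 1]
Product: (-1)·(1) = -1.

-1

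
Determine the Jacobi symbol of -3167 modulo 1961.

-1

(-3167 / 1961)
  = (3167 / 1961)    [1961 ≡ 1 mod 4 ⇒ (-1 / 1961) = +1]
  = (1206 / 1961)    [3167 ≡ 1206 mod 1961]
  = (603 / 1961)    [1961 ≡ 1 mod 8 ⇒ (2 / 1961) = +1]
  = (1961 / 603)    [QR: 1961 ≡ 1 mod 4, sign kept]
  = (152 / 603)    [1961 ≡ 152 mod 603]
  = -(19 / 603)    [603 ≡ 3 mod 8 ⇒ (2 / 603)^3 = -1]
  = (603 / 19)    [QR: both ≡ 3 mod 4, sign flips]
  = (14 / 19)    [603 ≡ 14 mod 19]
  = -(7 / 19)    [19 ≡ 3 mod 8 ⇒ (2 / 19) = -1]
  = (19 / 7)    [QR: both ≡ 3 mod 4, sign flips]
  = (5 / 7)    [19 ≡ 5 mod 7]
  = (7 / 5)    [QR: 5 ≡ 1 mod 4, sign kept]
  = (2 / 5)    [7 ≡ 2 mod 5]
  = -(1 / 5)    [5 ≡ 5 mod 8 ⇒ (2 / 5) = -1]
  = -1    [(1 / 5) = 1]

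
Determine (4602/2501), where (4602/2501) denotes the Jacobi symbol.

Reduce the numerator: 4602 ≡ 2101 (mod 2501), so (4602/2501) = (2101/2501).
2101 ≡ 1 (mod 4), so quadratic reciprocity gives (2101/2501) = (2501/2101). Reduce: 2501 ≡ 400 (mod 2101). Now have (400/2101).
Factor out 2: 400 = 2^4·25. Since 2101 ≡ 5 (mod 8), (2/2101) = -1, and (2/2101)^4 = +1. Now have (25/2101).
25 ≡ 1 (mod 4), so quadratic reciprocity gives (25/2101) = (2101/25). Reduce: 2101 ≡ 1 (mod 25). Now have (1/25).
(1/25) = 1. Collecting the sign factors: 1.

1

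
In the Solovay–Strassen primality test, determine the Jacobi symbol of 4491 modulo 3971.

Reduce the numerator: 4491 ≡ 520 (mod 3971), so (4491/3971) = (520/3971).
Factor out 2: 520 = 2^3·65. Since 3971 ≡ 3 (mod 8), (2/3971) = -1, and (2/3971)^3 = -1. Now have -(65/3971).
65 ≡ 1 (mod 4), so quadratic reciprocity gives (65/3971) = (3971/65). Reduce: 3971 ≡ 6 (mod 65). Now have -(6/65).
Factor out 2: 6 = 2·3. Since 65 ≡ 1 (mod 8), (2/65) = +1. Now have -(3/65).
65 ≡ 1 (mod 4), so quadratic reciprocity gives (3/65) = (65/3). Reduce: 65 ≡ 2 (mod 3). Now have -(2/3).
Factor out 2: 2 = 2. Since 3 ≡ 3 (mod 8), (2/3) = -1. Now have (1/3).
(1/3) = 1. Collecting the sign factors: 1.

1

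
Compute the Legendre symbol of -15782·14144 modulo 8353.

1

By multiplicativity, (-15782·14144/8353) = (-15782/8353)·(14144/8353).
First factor (-15782/8353):
(-15782/8353)
  = (924/8353)    [-15782 ≡ 924 mod 8353]
  = (231/8353)    [8353 ≡ 1 mod 8 ⇒ (2/8353)^2 = +1]
  = (8353/231)    [QR: 8353 ≡ 1 mod 4, sign kept]
  = (37/231)    [8353 ≡ 37 mod 231]
  = (231/37)    [QR: 37 ≡ 1 mod 4, sign kept]
  = (9/37)    [231 ≡ 9 mod 37]
  = (37/9)    [QR: 9 ≡ 1 mod 4, sign kept]
  = (1/9)    [37 ≡ 1 mod 9]
  = 1    [(1/9) = 1]
Second factor (14144/8353):
(14144/8353)
  = (5791/8353)    [14144 ≡ 5791 mod 8353]
  = (8353/5791)    [QR: 8353 ≡ 1 mod 4, sign kept]
  = (2562/5791)    [8353 ≡ 2562 mod 5791]
  = (1281/5791)    [5791 ≡ 7 mod 8 ⇒ (2/5791) = +1]
  = (5791/1281)    [QR: 1281 ≡ 1 mod 4, sign kept]
  = (667/1281)    [5791 ≡ 667 mod 1281]
  = (1281/667)    [QR: 1281 ≡ 1 mod 4, sign kept]
  = (614/667)    [1281 ≡ 614 mod 667]
  = -(307/667)    [667 ≡ 3 mod 8 ⇒ (2/667) = -1]
  = (667/307)    [QR: both ≡ 3 mod 4, sign flips]
  = (53/307)    [667 ≡ 53 mod 307]
  = (307/53)    [QR: 53 ≡ 1 mod 4, sign kept]
  = (42/53)    [307 ≡ 42 mod 53]
  = -(21/53)    [53 ≡ 5 mod 8 ⇒ (2/53) = -1]
  = -(53/21)    [QR: 21 ≡ 1 mod 4, sign kept]
  = -(11/21)    [53 ≡ 11 mod 21]
  = -(21/11)    [QR: 21 ≡ 1 mod 4, sign kept]
  = -(10/11)    [21 ≡ 10 mod 11]
  = (5/11)    [11 ≡ 3 mod 8 ⇒ (2/11) = -1]
  = (11/5)    [QR: 5 ≡ 1 mod 4, sign kept]
  = (1/5)    [11 ≡ 1 mod 5]
  = 1    [(1/5) = 1]
Product: (1)·(1) = 1.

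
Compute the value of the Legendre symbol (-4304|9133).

(-4304|9133)
  = (4829|9133)    [-4304 ≡ 4829 mod 9133]
  = (9133|4829)    [QR: 4829 ≡ 1 mod 4, sign kept]
  = (4304|4829)    [9133 ≡ 4304 mod 4829]
  = (269|4829)    [4829 ≡ 5 mod 8 ⇒ (2|4829)^4 = +1]
  = (4829|269)    [QR: 269 ≡ 1 mod 4, sign kept]
  = (256|269)    [4829 ≡ 256 mod 269]
  = (1|269)    [269 ≡ 5 mod 8 ⇒ (2|269)^8 = +1]
  = 1    [(1|269) = 1]

1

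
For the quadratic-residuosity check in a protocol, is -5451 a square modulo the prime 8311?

(-5451|8311)
  = (2860|8311)    [-5451 ≡ 2860 mod 8311]
  = (715|8311)    [8311 ≡ 7 mod 8 ⇒ (2|8311)^2 = +1]
  = -(8311|715)    [QR: both ≡ 3 mod 4, sign flips]
  = -(446|715)    [8311 ≡ 446 mod 715]
  = (223|715)    [715 ≡ 3 mod 8 ⇒ (2|715) = -1]
  = -(715|223)    [QR: both ≡ 3 mod 4, sign flips]
  = -(46|223)    [715 ≡ 46 mod 223]
  = -(23|223)    [223 ≡ 7 mod 8 ⇒ (2|223) = +1]
  = (223|23)    [QR: both ≡ 3 mod 4, sign flips]
  = (16|23)    [223 ≡ 16 mod 23]
  = (1|23)    [23 ≡ 7 mod 8 ⇒ (2|23)^4 = +1]
  = 1    [(1|23) = 1]
The Legendre symbol is 1, so x^2 ≡ -5451 (mod 8311) has solution.

yes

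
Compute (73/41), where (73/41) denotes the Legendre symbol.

Reduce the numerator: 73 ≡ 32 (mod 41), so (73/41) = (32/41).
Factor out 2: 32 = 2^5. Since 41 ≡ 1 (mod 8), (2/41) = +1, and (2/41)^5 = +1. Now have (1/41).
(1/41) = 1. Collecting the sign factors: 1.

1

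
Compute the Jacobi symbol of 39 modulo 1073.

1

(39 / 1073)
  = (1073 / 39)    [QR: 1073 ≡ 1 mod 4, sign kept]
  = (20 / 39)    [1073 ≡ 20 mod 39]
  = (5 / 39)    [39 ≡ 7 mod 8 ⇒ (2 / 39)^2 = +1]
  = (39 / 5)    [QR: 5 ≡ 1 mod 4, sign kept]
  = (4 / 5)    [39 ≡ 4 mod 5]
  = (1 / 5)    [5 ≡ 5 mod 8 ⇒ (2 / 5)^2 = +1]
  = 1    [(1 / 5) = 1]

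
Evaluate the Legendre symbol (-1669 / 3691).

1

Reduce the numerator: -1669 ≡ 2022 (mod 3691), so (-1669 / 3691) = (2022 / 3691).
Factor out 2: 2022 = 2·1011. Since 3691 ≡ 3 (mod 8), (2 / 3691) = -1. Now have -(1011 / 3691).
Both 1011 ≡ 3 and 3691 ≡ 3 (mod 4), so reciprocity gives (1011 / 3691) = -(3691 / 1011). Reduce: 3691 ≡ 658 (mod 1011). Now have (658 / 1011).
Factor out 2: 658 = 2·329. Since 1011 ≡ 3 (mod 8), (2 / 1011) = -1. Now have -(329 / 1011).
329 ≡ 1 (mod 4), so quadratic reciprocity gives (329 / 1011) = (1011 / 329). Reduce: 1011 ≡ 24 (mod 329). Now have -(24 / 329).
Factor out 2: 24 = 2^3·3. Since 329 ≡ 1 (mod 8), (2 / 329) = +1, and (2 / 329)^3 = +1. Now have -(3 / 329).
329 ≡ 1 (mod 4), so quadratic reciprocity gives (3 / 329) = (329 / 3). Reduce: 329 ≡ 2 (mod 3). Now have -(2 / 3).
Factor out 2: 2 = 2. Since 3 ≡ 3 (mod 8), (2 / 3) = -1. Now have (1 / 3).
(1 / 3) = 1. Collecting the sign factors: 1.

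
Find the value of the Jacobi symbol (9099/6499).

(9099/6499)
  = (2600/6499)    [9099 ≡ 2600 mod 6499]
  = -(325/6499)    [6499 ≡ 3 mod 8 ⇒ (2/6499)^3 = -1]
  = -(6499/325)    [QR: 325 ≡ 1 mod 4, sign kept]
  = -(324/325)    [6499 ≡ 324 mod 325]
  = -(81/325)    [325 ≡ 5 mod 8 ⇒ (2/325)^2 = +1]
  = -(325/81)    [QR: 81 ≡ 1 mod 4, sign kept]
  = -(1/81)    [325 ≡ 1 mod 81]
  = -1    [(1/81) = 1]

-1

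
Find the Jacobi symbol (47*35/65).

0

By multiplicativity, (47·35/65) = (47/65)·(35/65).
First factor (47/65):
(47/65)
  = (65/47)    [QR: 65 ≡ 1 mod 4, sign kept]
  = (18/47)    [65 ≡ 18 mod 47]
  = (9/47)    [47 ≡ 7 mod 8 ⇒ (2/47) = +1]
  = (47/9)    [QR: 9 ≡ 1 mod 4, sign kept]
  = (2/9)    [47 ≡ 2 mod 9]
  = (1/9)    [9 ≡ 1 mod 8 ⇒ (2/9) = +1]
  = 1    [(1/9) = 1]
Second factor (35/65):
(35/65)
  = (65/35)    [QR: 65 ≡ 1 mod 4, sign kept]
  = (30/35)    [65 ≡ 30 mod 35]
  = -(15/35)    [35 ≡ 3 mod 8 ⇒ (2/35) = -1]
  = (35/15)    [QR: both ≡ 3 mod 4, sign flips]
  = (5/15)    [35 ≡ 5 mod 15]
  = (15/5)    [QR: 5 ≡ 1 mod 4, sign kept]
  = (0/5)    [15 ≡ 0 mod 5]
  = 0    [numerator 0, gcd > 1]
Product: (1)·(0) = 0.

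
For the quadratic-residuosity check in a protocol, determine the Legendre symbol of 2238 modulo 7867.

-1

Factor out 2: 2238 = 2·1119. Since 7867 ≡ 3 (mod 8), (2 / 7867) = -1. Now have -(1119 / 7867).
Both 1119 ≡ 3 and 7867 ≡ 3 (mod 4), so reciprocity gives (1119 / 7867) = -(7867 / 1119). Reduce: 7867 ≡ 34 (mod 1119). Now have (34 / 1119).
Factor out 2: 34 = 2·17. Since 1119 ≡ 7 (mod 8), (2 / 1119) = +1. Now have (17 / 1119).
17 ≡ 1 (mod 4), so quadratic reciprocity gives (17 / 1119) = (1119 / 17). Reduce: 1119 ≡ 14 (mod 17). Now have (14 / 17).
Factor out 2: 14 = 2·7. Since 17 ≡ 1 (mod 8), (2 / 17) = +1. Now have (7 / 17).
17 ≡ 1 (mod 4), so quadratic reciprocity gives (7 / 17) = (17 / 7). Reduce: 17 ≡ 3 (mod 7). Now have (3 / 7).
Both 3 ≡ 3 and 7 ≡ 3 (mod 4), so reciprocity gives (3 / 7) = -(7 / 3). Reduce: 7 ≡ 1 (mod 3). Now have -(1 / 3).
(1 / 3) = 1. Collecting the sign factors: -1.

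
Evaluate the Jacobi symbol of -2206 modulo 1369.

1

(-2206/1369)
  = (532/1369)    [-2206 ≡ 532 mod 1369]
  = (133/1369)    [1369 ≡ 1 mod 8 ⇒ (2/1369)^2 = +1]
  = (1369/133)    [QR: 133 ≡ 1 mod 4, sign kept]
  = (39/133)    [1369 ≡ 39 mod 133]
  = (133/39)    [QR: 133 ≡ 1 mod 4, sign kept]
  = (16/39)    [133 ≡ 16 mod 39]
  = (1/39)    [39 ≡ 7 mod 8 ⇒ (2/39)^4 = +1]
  = 1    [(1/39) = 1]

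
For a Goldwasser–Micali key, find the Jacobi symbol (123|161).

(123|161)
  = (161|123)    [QR: 161 ≡ 1 mod 4, sign kept]
  = (38|123)    [161 ≡ 38 mod 123]
  = -(19|123)    [123 ≡ 3 mod 8 ⇒ (2|123) = -1]
  = (123|19)    [QR: both ≡ 3 mod 4, sign flips]
  = (9|19)    [123 ≡ 9 mod 19]
  = (19|9)    [QR: 9 ≡ 1 mod 4, sign kept]
  = (1|9)    [19 ≡ 1 mod 9]
  = 1    [(1|9) = 1]

1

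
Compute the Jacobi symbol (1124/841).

(1124/841)
  = (283/841)    [1124 ≡ 283 mod 841]
  = (841/283)    [QR: 841 ≡ 1 mod 4, sign kept]
  = (275/283)    [841 ≡ 275 mod 283]
  = -(283/275)    [QR: both ≡ 3 mod 4, sign flips]
  = -(8/275)    [283 ≡ 8 mod 275]
  = (1/275)    [275 ≡ 3 mod 8 ⇒ (2/275)^3 = -1]
  = 1    [(1/275) = 1]

1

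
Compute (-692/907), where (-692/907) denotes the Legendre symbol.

1

(-692/907)
  = -(692/907)    [907 ≡ 3 mod 4 ⇒ (-1/907) = -1]
  = -(173/907)    [907 ≡ 3 mod 8 ⇒ (2/907)^2 = +1]
  = -(907/173)    [QR: 173 ≡ 1 mod 4, sign kept]
  = -(42/173)    [907 ≡ 42 mod 173]
  = (21/173)    [173 ≡ 5 mod 8 ⇒ (2/173) = -1]
  = (173/21)    [QR: 21 ≡ 1 mod 4, sign kept]
  = (5/21)    [173 ≡ 5 mod 21]
  = (21/5)    [QR: 5 ≡ 1 mod 4, sign kept]
  = (1/5)    [21 ≡ 1 mod 5]
  = 1    [(1/5) = 1]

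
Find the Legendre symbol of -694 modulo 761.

Pull out -1: (-694|761) = (-1|761)·(694|761). Since 761 ≡ 1 (mod 4), (-1|761) = +1. Now have (694|761).
Factor out 2: 694 = 2·347. Since 761 ≡ 1 (mod 8), (2|761) = +1. Now have (347|761).
761 ≡ 1 (mod 4), so quadratic reciprocity gives (347|761) = (761|347). Reduce: 761 ≡ 67 (mod 347). Now have (67|347).
Both 67 ≡ 3 and 347 ≡ 3 (mod 4), so reciprocity gives (67|347) = -(347|67). Reduce: 347 ≡ 12 (mod 67). Now have -(12|67).
Factor out 2: 12 = 2^2·3. Since 67 ≡ 3 (mod 8), (2|67) = -1, and (2|67)^2 = +1. Now have -(3|67).
Both 3 ≡ 3 and 67 ≡ 3 (mod 4), so reciprocity gives (3|67) = -(67|3). Reduce: 67 ≡ 1 (mod 3). Now have (1|3).
(1|3) = 1. Collecting the sign factors: 1.

1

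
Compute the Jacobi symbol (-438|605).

Reduce the numerator: -438 ≡ 167 (mod 605), so (-438|605) = (167|605).
605 ≡ 1 (mod 4), so quadratic reciprocity gives (167|605) = (605|167). Reduce: 605 ≡ 104 (mod 167). Now have (104|167).
Factor out 2: 104 = 2^3·13. Since 167 ≡ 7 (mod 8), (2|167) = +1, and (2|167)^3 = +1. Now have (13|167).
13 ≡ 1 (mod 4), so quadratic reciprocity gives (13|167) = (167|13). Reduce: 167 ≡ 11 (mod 13). Now have (11|13).
13 ≡ 1 (mod 4), so quadratic reciprocity gives (11|13) = (13|11). Reduce: 13 ≡ 2 (mod 11). Now have (2|11).
Factor out 2: 2 = 2. Since 11 ≡ 3 (mod 8), (2|11) = -1. Now have -(1|11).
(1|11) = 1. Collecting the sign factors: -1.

-1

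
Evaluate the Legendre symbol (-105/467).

(-105/467)
  = (362/467)    [-105 ≡ 362 mod 467]
  = -(181/467)    [467 ≡ 3 mod 8 ⇒ (2/467) = -1]
  = -(467/181)    [QR: 181 ≡ 1 mod 4, sign kept]
  = -(105/181)    [467 ≡ 105 mod 181]
  = -(181/105)    [QR: 105 ≡ 1 mod 4, sign kept]
  = -(76/105)    [181 ≡ 76 mod 105]
  = -(19/105)    [105 ≡ 1 mod 8 ⇒ (2/105)^2 = +1]
  = -(105/19)    [QR: 105 ≡ 1 mod 4, sign kept]
  = -(10/19)    [105 ≡ 10 mod 19]
  = (5/19)    [19 ≡ 3 mod 8 ⇒ (2/19) = -1]
  = (19/5)    [QR: 5 ≡ 1 mod 4, sign kept]
  = (4/5)    [19 ≡ 4 mod 5]
  = (1/5)    [5 ≡ 5 mod 8 ⇒ (2/5)^2 = +1]
  = 1    [(1/5) = 1]

1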